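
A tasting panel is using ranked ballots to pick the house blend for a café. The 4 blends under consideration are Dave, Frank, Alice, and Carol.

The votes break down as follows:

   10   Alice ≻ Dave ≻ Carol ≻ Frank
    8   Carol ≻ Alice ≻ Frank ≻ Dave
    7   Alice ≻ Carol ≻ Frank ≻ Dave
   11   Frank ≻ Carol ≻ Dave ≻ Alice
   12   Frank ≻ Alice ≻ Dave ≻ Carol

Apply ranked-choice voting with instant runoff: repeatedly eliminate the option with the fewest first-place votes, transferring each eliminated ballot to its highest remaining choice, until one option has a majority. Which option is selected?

Round 1: Frank 23, Alice 17, Carol 8, Dave 0. Dave has the fewest and is eliminated.
Round 2: Frank 23, Alice 17, Carol 8. Carol has the fewest and is eliminated.
Round 3: Alice 25, Frank 23. Alice has a majority.

Alice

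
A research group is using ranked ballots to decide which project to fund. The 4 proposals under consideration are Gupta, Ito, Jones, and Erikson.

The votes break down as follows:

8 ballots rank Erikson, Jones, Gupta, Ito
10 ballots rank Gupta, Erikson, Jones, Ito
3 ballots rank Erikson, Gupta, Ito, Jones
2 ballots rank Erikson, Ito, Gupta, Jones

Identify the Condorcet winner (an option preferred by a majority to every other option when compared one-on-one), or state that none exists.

Head-to-head results (23 voters total):
Gupta vs Ito: Gupta wins 21–2.
Gupta vs Jones: Gupta wins 15–8.
Gupta vs Erikson: Erikson wins 13–10.
Ito vs Jones: Jones wins 18–5.
Ito vs Erikson: Erikson wins 23–0.
Jones vs Erikson: Erikson wins 23–0.
Erikson beats each rival — Gupta (13–10), Ito (23–0), Jones (23–0) — so Erikson is the Condorcet winner.

Erikson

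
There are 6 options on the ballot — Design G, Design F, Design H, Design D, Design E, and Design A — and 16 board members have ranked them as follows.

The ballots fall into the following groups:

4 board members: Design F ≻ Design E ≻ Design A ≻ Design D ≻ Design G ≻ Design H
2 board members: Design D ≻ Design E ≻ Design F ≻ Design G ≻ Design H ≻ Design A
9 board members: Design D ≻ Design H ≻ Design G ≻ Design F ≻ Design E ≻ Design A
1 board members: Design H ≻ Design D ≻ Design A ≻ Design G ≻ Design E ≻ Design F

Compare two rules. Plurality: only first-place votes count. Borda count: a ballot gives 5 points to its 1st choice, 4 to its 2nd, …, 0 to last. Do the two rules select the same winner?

Plurality first-place counts: Design G 0, Design F 4, Design H 1, Design D 11, Design E 0, Design A 0 → Design D.
Borda totals: Design G 37, Design F 44, Design H 43, Design D 67, Design E 34, Design A 15 → Design D.
The two rules agree on Design D.

Yes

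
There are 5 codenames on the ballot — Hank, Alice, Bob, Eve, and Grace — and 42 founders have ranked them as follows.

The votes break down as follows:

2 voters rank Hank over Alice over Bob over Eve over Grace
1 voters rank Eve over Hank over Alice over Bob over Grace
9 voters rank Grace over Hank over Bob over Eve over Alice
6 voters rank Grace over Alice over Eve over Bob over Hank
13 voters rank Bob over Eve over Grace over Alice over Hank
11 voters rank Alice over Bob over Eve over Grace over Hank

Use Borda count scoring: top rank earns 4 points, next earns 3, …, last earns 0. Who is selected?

Borda scores:
  Hank: 2·4 + 3 + 9·3 + 6·0 + 13·0 + 11·0 = 38
  Alice: 2·3 + 2 + 9·0 + 6·3 + 13·1 + 11·4 = 83
  Bob: 2·2 + 1 + 9·2 + 6·1 + 13·4 + 11·3 = 114
  Eve: 2·1 + 4 + 9·1 + 6·2 + 13·3 + 11·2 = 88
  Grace: 2·0 + 0 + 9·4 + 6·4 + 13·2 + 11·1 = 97
Bob has the highest total.

Bob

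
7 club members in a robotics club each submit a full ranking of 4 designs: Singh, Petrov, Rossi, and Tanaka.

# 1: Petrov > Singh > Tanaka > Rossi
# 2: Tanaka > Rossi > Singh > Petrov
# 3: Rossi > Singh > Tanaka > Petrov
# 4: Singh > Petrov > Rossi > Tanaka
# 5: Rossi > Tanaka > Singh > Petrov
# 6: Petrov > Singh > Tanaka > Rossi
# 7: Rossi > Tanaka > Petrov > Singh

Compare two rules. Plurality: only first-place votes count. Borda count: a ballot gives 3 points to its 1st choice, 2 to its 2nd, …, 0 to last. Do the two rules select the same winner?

Plurality first-place counts: Singh 1, Petrov 2, Rossi 3, Tanaka 1 → Rossi.
Borda totals: Singh 11, Petrov 9, Rossi 12, Tanaka 10 → Rossi.
The two rules agree on Rossi.

Yes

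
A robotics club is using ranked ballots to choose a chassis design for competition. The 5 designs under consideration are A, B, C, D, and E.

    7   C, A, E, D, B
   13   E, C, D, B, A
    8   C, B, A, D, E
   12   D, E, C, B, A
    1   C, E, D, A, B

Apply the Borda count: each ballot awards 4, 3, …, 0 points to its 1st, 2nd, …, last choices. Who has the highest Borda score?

C

Borda scores:
  A: 7·3 + 13·0 + 8·2 + 12·0 + 1 = 38
  B: 7·0 + 13·1 + 8·3 + 12·1 + 0 = 49
  C: 7·4 + 13·3 + 8·4 + 12·2 + 4 = 127
  D: 7·1 + 13·2 + 8·1 + 12·4 + 2 = 91
  E: 7·2 + 13·4 + 8·0 + 12·3 + 3 = 105
C has the highest total.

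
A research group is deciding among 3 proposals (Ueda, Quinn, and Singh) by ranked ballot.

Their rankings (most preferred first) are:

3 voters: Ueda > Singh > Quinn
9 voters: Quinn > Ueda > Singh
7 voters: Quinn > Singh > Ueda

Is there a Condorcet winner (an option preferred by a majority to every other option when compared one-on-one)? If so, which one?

Quinn

Head-to-head results (19 voters total):
Ueda vs Quinn: Quinn wins 16–3.
Ueda vs Singh: Ueda wins 12–7.
Quinn vs Singh: Quinn wins 16–3.
Quinn beats each rival — Ueda (16–3), Singh (16–3) — so Quinn is the Condorcet winner.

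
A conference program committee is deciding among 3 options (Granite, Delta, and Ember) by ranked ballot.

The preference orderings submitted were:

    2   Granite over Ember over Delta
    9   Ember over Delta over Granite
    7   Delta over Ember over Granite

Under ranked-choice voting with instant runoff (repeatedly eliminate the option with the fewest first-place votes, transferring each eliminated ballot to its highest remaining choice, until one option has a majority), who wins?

Ember

Round 1: Ember 9, Delta 7, Granite 2. Granite has the fewest and is eliminated.
Round 2: Ember 11, Delta 7. Ember has a majority.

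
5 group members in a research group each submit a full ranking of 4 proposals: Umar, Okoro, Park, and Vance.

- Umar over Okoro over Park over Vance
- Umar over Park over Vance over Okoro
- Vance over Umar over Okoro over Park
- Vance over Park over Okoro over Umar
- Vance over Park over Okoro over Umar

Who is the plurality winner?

Vance

First-place vote totals:
  Umar: 2
  Okoro: 0
  Park: 0
  Vance: 3
Vance has the most first-place votes.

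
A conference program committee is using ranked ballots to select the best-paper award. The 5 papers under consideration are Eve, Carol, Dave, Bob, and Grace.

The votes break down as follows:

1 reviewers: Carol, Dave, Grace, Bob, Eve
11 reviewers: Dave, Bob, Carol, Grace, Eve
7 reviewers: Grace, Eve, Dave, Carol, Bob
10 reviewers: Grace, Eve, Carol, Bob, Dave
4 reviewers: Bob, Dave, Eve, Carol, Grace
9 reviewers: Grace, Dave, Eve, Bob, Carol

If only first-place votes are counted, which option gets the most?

Grace

First-place vote totals:
  Eve: 0
  Carol: 1
  Dave: 11
  Bob: 4
  Grace: 26
Grace has the most first-place votes.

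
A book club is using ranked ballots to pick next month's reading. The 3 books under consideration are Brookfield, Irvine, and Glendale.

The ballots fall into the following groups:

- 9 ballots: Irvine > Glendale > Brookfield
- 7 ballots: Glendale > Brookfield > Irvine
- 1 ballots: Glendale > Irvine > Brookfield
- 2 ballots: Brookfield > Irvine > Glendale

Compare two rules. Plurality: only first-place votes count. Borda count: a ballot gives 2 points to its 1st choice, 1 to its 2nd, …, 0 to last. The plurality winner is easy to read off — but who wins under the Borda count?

Glendale

Plurality first-place counts: Brookfield 2, Irvine 9, Glendale 8 → Irvine.
Borda totals: Brookfield 11, Irvine 21, Glendale 25 → Glendale.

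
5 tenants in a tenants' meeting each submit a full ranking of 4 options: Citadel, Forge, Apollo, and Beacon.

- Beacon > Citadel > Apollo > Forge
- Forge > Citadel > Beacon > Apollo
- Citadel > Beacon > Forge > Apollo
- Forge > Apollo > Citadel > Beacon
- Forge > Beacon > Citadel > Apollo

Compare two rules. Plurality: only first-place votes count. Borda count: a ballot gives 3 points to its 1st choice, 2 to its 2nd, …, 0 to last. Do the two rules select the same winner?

Plurality first-place counts: Citadel 1, Forge 3, Apollo 0, Beacon 1 → Forge.
Borda totals: Citadel 9, Forge 10, Apollo 3, Beacon 8 → Forge.
The two rules agree on Forge.

Yes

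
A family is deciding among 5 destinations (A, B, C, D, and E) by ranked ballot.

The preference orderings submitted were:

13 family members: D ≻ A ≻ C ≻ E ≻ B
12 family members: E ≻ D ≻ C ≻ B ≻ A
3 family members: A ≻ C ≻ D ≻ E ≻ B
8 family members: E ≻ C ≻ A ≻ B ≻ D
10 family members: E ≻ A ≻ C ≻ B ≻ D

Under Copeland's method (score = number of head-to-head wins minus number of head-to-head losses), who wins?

Pairwise results:
  A vs B: A wins 34–12.
  A vs C: A wins 26–20.
  A vs D: D wins 25–21.
  A vs E: E wins 30–16.
  B vs C: C wins 46–0.
  B vs D: D wins 28–18.
  B vs E: E wins 46–0.
  C vs D: D wins 25–21.
  C vs E: E wins 30–16.
  D vs E: E wins 30–16.
Copeland scores (wins − losses):
  A: 2 − 2 = 0
  B: 0 − 4 = -4
  C: 1 − 3 = -2
  D: 3 − 1 = 2
  E: 4 − 0 = 4
E has the best Copeland score.

E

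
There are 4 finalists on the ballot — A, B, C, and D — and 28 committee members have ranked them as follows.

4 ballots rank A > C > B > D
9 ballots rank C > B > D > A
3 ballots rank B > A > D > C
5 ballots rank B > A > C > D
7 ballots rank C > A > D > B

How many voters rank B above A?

Ballots ranking B above A: 9+3+5 = 17.
Ballots ranking A above B: 4+7 = 11.
So 17 of 28 voters prefer B to A.

17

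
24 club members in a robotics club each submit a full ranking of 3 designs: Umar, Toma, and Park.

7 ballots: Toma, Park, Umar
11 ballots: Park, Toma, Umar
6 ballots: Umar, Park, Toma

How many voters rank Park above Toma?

17

Ballots ranking Park above Toma: 11+6 = 17.
Ballots ranking Toma above Park: 7.
So 17 of 24 voters prefer Park to Toma.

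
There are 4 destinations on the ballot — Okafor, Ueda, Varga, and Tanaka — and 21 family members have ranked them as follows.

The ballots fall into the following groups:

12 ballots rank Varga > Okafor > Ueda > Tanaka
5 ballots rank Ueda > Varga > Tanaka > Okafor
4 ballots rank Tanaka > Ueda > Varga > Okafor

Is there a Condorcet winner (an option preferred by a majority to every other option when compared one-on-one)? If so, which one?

Head-to-head results (21 voters total):
Okafor vs Ueda: Okafor wins 12–9.
Okafor vs Varga: Varga wins 21–0.
Okafor vs Tanaka: Okafor wins 12–9.
Ueda vs Varga: Varga wins 12–9.
Ueda vs Tanaka: Ueda wins 17–4.
Varga vs Tanaka: Varga wins 17–4.
Varga beats each rival — Okafor (21–0), Ueda (12–9), Tanaka (17–4) — so Varga is the Condorcet winner.

Varga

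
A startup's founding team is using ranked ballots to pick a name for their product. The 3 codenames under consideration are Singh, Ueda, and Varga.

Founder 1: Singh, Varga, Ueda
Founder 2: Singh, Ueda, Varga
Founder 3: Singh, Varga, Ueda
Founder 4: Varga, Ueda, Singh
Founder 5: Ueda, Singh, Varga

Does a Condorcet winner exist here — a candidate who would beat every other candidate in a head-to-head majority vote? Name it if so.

Singh

Head-to-head results (5 voters total):
Singh vs Ueda: Singh wins 3–2.
Singh vs Varga: Singh wins 4–1.
Ueda vs Varga: Varga wins 3–2.
Singh beats each rival — Ueda (3–2), Varga (4–1) — so Singh is the Condorcet winner.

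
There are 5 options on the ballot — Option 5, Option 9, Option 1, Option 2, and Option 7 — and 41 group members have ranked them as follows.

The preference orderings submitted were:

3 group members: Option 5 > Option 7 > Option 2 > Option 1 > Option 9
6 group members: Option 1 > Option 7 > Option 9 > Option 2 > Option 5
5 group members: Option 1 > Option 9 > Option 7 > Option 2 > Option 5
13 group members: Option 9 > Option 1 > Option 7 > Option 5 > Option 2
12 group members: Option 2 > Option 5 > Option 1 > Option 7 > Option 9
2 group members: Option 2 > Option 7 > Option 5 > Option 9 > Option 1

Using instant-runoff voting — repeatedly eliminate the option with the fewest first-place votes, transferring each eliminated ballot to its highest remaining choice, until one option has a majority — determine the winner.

Option 9

Round 1: Option 2 14, Option 9 13, Option 1 11, Option 5 3, Option 7 0. Option 7 has the fewest and is eliminated.
Round 2: Option 2 14, Option 9 13, Option 1 11, Option 5 3. Option 5 has the fewest and is eliminated.
Round 3: Option 2 17, Option 9 13, Option 1 11. Option 1 has the fewest and is eliminated.
Round 4: Option 9 24, Option 2 17. Option 9 has a majority.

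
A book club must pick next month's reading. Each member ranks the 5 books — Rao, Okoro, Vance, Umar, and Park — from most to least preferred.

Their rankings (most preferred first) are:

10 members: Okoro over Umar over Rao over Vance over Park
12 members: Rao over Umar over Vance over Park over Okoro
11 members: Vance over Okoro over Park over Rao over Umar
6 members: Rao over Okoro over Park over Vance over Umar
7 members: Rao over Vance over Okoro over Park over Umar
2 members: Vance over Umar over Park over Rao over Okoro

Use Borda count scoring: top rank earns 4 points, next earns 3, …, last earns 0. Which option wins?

Rao

Borda scores:
  Rao: 10·2 + 12·4 + 11·1 + 6·4 + 7·4 + 2·1 = 133
  Okoro: 10·4 + 12·0 + 11·3 + 6·3 + 7·2 + 2·0 = 105
  Vance: 10·1 + 12·2 + 11·4 + 6·1 + 7·3 + 2·4 = 113
  Umar: 10·3 + 12·3 + 11·0 + 6·0 + 7·0 + 2·3 = 72
  Park: 10·0 + 12·1 + 11·2 + 6·2 + 7·1 + 2·2 = 57
Rao has the highest total.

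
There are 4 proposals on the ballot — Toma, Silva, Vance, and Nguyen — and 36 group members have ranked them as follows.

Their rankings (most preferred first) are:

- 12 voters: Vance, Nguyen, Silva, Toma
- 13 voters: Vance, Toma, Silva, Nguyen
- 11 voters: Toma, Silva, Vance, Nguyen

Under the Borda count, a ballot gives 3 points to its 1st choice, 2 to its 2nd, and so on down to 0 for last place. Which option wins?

Vance

Borda scores:
  Toma: 12·0 + 13·2 + 11·3 = 59
  Silva: 12·1 + 13·1 + 11·2 = 47
  Vance: 12·3 + 13·3 + 11·1 = 86
  Nguyen: 12·2 + 13·0 + 11·0 = 24
Vance has the highest total.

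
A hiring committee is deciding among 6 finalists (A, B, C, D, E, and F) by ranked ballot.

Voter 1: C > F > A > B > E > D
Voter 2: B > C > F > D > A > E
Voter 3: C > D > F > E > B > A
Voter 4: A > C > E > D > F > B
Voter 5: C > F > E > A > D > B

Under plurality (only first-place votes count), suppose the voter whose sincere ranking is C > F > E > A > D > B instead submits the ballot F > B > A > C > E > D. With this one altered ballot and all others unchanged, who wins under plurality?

First-place totals with the altered ballot: A 1, B 1, C 2, D 0, E 0, F 1.
The winner is unchanged: still C.

C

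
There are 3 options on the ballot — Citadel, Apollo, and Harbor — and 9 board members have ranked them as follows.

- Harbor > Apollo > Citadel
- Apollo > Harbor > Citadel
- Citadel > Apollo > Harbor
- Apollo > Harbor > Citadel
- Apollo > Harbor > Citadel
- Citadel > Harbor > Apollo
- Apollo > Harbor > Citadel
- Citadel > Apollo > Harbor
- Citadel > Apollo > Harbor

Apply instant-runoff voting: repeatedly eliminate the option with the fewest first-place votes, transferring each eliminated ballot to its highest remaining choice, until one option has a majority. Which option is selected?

Round 1: Citadel 4, Apollo 4, Harbor 1. Harbor has the fewest and is eliminated.
Round 2: Apollo 5, Citadel 4. Apollo has a majority.

Apollo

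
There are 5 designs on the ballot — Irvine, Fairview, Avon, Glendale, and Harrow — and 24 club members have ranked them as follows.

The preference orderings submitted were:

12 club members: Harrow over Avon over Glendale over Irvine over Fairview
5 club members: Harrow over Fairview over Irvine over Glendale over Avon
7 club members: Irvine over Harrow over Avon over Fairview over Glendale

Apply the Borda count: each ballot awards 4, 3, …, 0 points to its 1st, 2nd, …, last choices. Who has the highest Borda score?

Borda scores:
  Irvine: 12·1 + 5·2 + 7·4 = 50
  Fairview: 12·0 + 5·3 + 7·1 = 22
  Avon: 12·3 + 5·0 + 7·2 = 50
  Glendale: 12·2 + 5·1 + 7·0 = 29
  Harrow: 12·4 + 5·4 + 7·3 = 89
Harrow has the highest total.

Harrow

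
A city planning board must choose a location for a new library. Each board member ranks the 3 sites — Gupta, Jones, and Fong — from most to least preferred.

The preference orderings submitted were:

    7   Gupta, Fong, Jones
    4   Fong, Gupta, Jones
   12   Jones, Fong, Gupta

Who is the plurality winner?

First-place vote totals:
  Gupta: 7
  Jones: 12
  Fong: 4
Jones has the most first-place votes.

Jones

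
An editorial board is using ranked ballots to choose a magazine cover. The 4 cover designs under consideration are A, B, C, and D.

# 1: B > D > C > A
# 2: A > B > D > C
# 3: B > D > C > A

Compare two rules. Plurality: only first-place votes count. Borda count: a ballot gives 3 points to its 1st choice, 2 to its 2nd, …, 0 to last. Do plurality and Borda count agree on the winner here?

Yes

Plurality first-place counts: A 1, B 2, C 0, D 0 → B.
Borda totals: A 3, B 8, C 2, D 5 → B.
The two rules agree on B.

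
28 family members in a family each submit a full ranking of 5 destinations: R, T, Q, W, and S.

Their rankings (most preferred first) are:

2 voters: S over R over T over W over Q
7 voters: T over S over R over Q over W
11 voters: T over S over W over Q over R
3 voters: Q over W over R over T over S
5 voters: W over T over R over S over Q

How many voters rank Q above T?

Ballots ranking Q above T: 3.
Ballots ranking T above Q: 2+7+11+5 = 25.
So 3 of 28 voters prefer Q to T.

3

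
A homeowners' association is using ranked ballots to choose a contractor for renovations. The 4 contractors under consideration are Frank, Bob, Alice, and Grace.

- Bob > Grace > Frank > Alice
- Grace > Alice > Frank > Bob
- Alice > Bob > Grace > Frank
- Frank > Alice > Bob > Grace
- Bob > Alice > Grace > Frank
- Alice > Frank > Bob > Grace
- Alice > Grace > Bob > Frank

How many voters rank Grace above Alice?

2

Ballots ranking Grace above Alice: 2.
Ballots ranking Alice above Grace: 5.
So 2 of 7 voters prefer Grace to Alice.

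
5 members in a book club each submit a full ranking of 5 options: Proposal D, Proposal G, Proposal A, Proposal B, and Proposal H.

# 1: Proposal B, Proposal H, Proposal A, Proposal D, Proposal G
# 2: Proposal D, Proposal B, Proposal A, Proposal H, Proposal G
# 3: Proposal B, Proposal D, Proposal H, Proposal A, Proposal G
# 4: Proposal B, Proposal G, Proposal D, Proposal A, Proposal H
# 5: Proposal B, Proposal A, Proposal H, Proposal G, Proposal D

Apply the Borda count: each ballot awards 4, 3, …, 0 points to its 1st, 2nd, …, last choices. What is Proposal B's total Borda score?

Borda scores:
  Proposal D: 1 + 4 + 3 + 2 + 0 = 10
  Proposal G: 0 + 0 + 0 + 3 + 1 = 4
  Proposal A: 2 + 2 + 1 + 1 + 3 = 9
  Proposal B: 4 + 3 + 4 + 4 + 4 = 19
  Proposal H: 3 + 1 + 2 + 0 + 2 = 8

19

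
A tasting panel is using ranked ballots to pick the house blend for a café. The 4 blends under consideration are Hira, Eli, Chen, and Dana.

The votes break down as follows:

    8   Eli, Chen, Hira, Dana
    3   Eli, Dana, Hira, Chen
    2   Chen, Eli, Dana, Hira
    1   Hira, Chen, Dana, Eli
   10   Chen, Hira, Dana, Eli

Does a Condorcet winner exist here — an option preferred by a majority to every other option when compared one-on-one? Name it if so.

Head-to-head results (24 voters total):
Hira vs Eli: Eli wins 13–11.
Hira vs Chen: Chen wins 20–4.
Hira vs Dana: Hira wins 19–5.
Eli vs Chen: Chen wins 13–11.
Eli vs Dana: Eli wins 13–11.
Chen vs Dana: Chen wins 21–3.
Chen beats each rival — Hira (20–4), Eli (13–11), Dana (21–3) — so Chen is the Condorcet winner.

Chen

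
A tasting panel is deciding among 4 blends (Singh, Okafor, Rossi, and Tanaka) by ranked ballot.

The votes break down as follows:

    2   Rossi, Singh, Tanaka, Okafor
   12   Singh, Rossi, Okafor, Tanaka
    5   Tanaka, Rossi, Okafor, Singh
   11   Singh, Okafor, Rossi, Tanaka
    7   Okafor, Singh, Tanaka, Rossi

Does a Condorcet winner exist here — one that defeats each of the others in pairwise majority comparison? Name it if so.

Head-to-head results (37 voters total):
Singh vs Okafor: Singh wins 25–12.
Singh vs Rossi: Singh wins 30–7.
Singh vs Tanaka: Singh wins 32–5.
Okafor vs Rossi: Rossi wins 19–18.
Okafor vs Tanaka: Okafor wins 30–7.
Rossi vs Tanaka: Rossi wins 25–12.
Singh beats each rival — Okafor (25–12), Rossi (30–7), Tanaka (32–5) — so Singh is the Condorcet winner.

Singh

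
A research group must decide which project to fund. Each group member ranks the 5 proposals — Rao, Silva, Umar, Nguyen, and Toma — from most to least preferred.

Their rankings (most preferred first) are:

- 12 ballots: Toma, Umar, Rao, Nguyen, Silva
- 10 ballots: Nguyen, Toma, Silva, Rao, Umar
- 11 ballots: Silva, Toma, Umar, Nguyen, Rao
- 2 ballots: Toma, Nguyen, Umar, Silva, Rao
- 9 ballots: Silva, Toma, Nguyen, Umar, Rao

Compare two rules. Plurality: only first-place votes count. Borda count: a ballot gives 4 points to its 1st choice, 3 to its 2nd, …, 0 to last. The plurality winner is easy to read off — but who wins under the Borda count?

Toma

Plurality first-place counts: Rao 0, Silva 20, Umar 0, Nguyen 10, Toma 14 → Silva.
Borda totals: Rao 34, Silva 102, Umar 71, Nguyen 87, Toma 146 → Toma.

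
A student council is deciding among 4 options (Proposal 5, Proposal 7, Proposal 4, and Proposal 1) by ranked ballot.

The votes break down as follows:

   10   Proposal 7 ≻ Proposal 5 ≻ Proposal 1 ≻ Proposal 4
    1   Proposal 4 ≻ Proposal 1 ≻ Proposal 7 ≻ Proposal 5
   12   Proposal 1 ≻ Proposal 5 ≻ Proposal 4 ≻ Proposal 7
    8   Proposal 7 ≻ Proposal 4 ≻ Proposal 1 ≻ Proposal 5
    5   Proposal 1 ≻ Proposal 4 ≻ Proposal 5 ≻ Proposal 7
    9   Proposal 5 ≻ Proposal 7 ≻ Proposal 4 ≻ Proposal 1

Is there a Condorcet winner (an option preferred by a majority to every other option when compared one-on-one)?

No

Head-to-head results (45 voters total):
Proposal 5 vs Proposal 7: Proposal 5 wins 26–19.
Proposal 5 vs Proposal 4: Proposal 5 wins 31–14.
Proposal 5 vs Proposal 1: Proposal 1 wins 26–19.
Proposal 7 vs Proposal 4: Proposal 7 wins 27–18.
Proposal 7 vs Proposal 1: Proposal 7 wins 27–18.
Proposal 4 vs Proposal 1: Proposal 1 wins 27–18.
No candidate beats all others: Proposal 5 beats Proposal 7 beats Proposal 1 beats Proposal 5, a majority cycle.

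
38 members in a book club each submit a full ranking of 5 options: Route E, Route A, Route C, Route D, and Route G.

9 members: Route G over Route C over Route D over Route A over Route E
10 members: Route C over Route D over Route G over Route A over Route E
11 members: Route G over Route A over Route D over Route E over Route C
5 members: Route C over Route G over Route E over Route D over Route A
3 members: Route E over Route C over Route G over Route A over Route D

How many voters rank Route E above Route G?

Ballots ranking Route E above Route G: 3.
Ballots ranking Route G above Route E: 9+10+11+5 = 35.
So 3 of 38 voters prefer Route E to Route G.

3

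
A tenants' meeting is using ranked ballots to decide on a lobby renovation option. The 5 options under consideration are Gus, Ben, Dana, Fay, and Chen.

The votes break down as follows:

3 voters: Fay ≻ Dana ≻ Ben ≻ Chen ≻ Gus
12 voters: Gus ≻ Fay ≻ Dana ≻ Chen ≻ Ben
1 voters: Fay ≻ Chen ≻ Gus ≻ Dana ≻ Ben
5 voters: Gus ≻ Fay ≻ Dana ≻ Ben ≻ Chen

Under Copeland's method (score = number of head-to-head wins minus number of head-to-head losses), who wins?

Gus

Pairwise results:
  Gus vs Ben: Gus wins 18–3.
  Gus vs Dana: Gus wins 18–3.
  Gus vs Fay: Gus wins 17–4.
  Gus vs Chen: Gus wins 17–4.
  Ben vs Dana: Dana wins 21–0.
  Ben vs Fay: Fay wins 21–0.
  Ben vs Chen: Chen wins 13–8.
  Dana vs Fay: Fay wins 21–0.
  Dana vs Chen: Dana wins 20–1.
  Fay vs Chen: Fay wins 21–0.
Copeland scores (wins − losses):
  Gus: 4 − 0 = 4
  Ben: 0 − 4 = -4
  Dana: 2 − 2 = 0
  Fay: 3 − 1 = 2
  Chen: 1 − 3 = -2
Gus has the best Copeland score.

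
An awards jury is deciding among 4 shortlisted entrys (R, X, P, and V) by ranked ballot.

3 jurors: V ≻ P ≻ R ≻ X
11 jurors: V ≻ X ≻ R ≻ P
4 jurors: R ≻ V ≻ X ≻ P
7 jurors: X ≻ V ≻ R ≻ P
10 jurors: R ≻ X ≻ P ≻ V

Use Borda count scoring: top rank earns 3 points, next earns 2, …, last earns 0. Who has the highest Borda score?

Borda scores:
  R: 3·1 + 11·1 + 4·3 + 7·1 + 10·3 = 63
  X: 3·0 + 11·2 + 4·1 + 7·3 + 10·2 = 67
  P: 3·2 + 11·0 + 4·0 + 7·0 + 10·1 = 16
  V: 3·3 + 11·3 + 4·2 + 7·2 + 10·0 = 64
X has the highest total.

X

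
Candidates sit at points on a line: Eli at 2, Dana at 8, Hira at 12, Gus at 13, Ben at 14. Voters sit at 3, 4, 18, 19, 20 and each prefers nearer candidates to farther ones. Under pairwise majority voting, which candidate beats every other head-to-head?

With single-peaked preferences on a line, the Condorcet winner is the candidate closest to the median voter.
The median voter (position 18) is closest to Ben at 14.
Check: Ben vs Eli — voters closer to Ben: 3 of 5.

Ben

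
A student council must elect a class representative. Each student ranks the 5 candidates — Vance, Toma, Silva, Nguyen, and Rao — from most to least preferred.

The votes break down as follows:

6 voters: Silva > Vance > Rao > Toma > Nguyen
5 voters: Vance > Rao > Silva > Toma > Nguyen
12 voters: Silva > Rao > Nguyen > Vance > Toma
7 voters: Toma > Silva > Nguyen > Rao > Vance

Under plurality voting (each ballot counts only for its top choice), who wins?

First-place vote totals:
  Vance: 5
  Toma: 7
  Silva: 18
  Nguyen: 0
  Rao: 0
Silva has the most first-place votes.

Silva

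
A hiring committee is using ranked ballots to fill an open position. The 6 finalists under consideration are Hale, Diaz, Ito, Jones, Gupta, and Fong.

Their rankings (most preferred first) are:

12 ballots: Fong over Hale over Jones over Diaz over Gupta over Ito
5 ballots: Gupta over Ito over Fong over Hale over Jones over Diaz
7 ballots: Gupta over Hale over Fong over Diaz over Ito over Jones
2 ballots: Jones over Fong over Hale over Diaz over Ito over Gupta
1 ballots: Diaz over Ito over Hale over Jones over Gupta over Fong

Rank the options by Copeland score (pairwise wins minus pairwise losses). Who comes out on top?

Pairwise results:
  Hale vs Diaz: Hale wins 26–1.
  Hale vs Ito: Hale wins 21–6.
  Hale vs Jones: Hale wins 25–2.
  Hale vs Gupta: Hale wins 15–12.
  Hale vs Fong: Fong wins 19–8.
  Diaz vs Ito: Diaz wins 22–5.
  Diaz vs Jones: Jones wins 19–8.
  Diaz vs Gupta: Diaz wins 15–12.
  Diaz vs Fong: Fong wins 26–1.
  Ito vs Jones: Jones wins 14–13.
  Ito vs Gupta: Gupta wins 24–3.
  Ito vs Fong: Fong wins 21–6.
  Jones vs Gupta: Jones wins 15–12.
  Jones vs Fong: Fong wins 24–3.
  Gupta vs Fong: Fong wins 14–13.
Copeland scores (wins − losses):
  Hale: 4 − 1 = 3
  Diaz: 2 − 3 = -1
  Ito: 0 − 5 = -5
  Jones: 3 − 2 = 1
  Gupta: 1 − 4 = -3
  Fong: 5 − 0 = 5
Fong has the best Copeland score.

Fong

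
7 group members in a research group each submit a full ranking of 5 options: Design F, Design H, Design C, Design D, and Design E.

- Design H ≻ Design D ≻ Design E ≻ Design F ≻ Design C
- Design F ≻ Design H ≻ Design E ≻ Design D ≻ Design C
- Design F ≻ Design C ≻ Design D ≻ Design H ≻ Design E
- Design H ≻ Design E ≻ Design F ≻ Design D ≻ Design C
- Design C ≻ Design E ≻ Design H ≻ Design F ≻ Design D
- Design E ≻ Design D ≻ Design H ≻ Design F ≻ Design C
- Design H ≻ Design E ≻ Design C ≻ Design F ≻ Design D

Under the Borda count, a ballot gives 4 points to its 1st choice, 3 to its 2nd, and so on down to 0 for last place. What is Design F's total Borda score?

14

Borda scores:
  Design F: 1 + 4 + 4 + 2 + 1 + 1 + 1 = 14
  Design H: 4 + 3 + 1 + 4 + 2 + 2 + 4 = 20
  Design C: 0 + 0 + 3 + 0 + 4 + 0 + 2 = 9
  Design D: 3 + 1 + 2 + 1 + 0 + 3 + 0 = 10
  Design E: 2 + 2 + 0 + 3 + 3 + 4 + 3 = 17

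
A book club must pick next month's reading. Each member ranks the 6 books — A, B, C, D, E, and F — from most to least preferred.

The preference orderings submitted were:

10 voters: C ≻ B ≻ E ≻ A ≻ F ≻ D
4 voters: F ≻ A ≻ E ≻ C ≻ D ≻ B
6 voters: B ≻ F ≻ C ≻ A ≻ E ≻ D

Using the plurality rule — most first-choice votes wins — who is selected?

C

First-place vote totals:
  A: 0
  B: 6
  C: 10
  D: 0
  E: 0
  F: 4
C has the most first-place votes.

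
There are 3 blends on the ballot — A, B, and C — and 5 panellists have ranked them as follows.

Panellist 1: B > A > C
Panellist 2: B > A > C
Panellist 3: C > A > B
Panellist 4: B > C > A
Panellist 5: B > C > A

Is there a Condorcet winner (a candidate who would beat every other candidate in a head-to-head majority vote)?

Head-to-head results (5 voters total):
A vs B: B wins 4–1.
A vs C: C wins 3–2.
B vs C: B wins 4–1.
B beats each rival — A (4–1), C (4–1) — so B is the Condorcet winner.

Yes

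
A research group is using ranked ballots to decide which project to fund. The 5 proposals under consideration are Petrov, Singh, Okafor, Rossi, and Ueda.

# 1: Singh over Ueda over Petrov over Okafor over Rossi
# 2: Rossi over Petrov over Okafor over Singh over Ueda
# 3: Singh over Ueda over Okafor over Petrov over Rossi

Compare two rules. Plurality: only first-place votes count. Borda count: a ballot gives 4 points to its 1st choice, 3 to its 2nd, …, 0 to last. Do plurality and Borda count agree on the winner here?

Yes

Plurality first-place counts: Petrov 0, Singh 2, Okafor 0, Rossi 1, Ueda 0 → Singh.
Borda totals: Petrov 6, Singh 9, Okafor 5, Rossi 4, Ueda 6 → Singh.
The two rules agree on Singh.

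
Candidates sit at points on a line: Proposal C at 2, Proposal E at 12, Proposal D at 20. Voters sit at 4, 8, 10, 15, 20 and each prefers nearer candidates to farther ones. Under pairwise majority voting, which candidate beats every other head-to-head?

With single-peaked preferences on a line, the Condorcet winner is the candidate closest to the median voter.
The median voter (position 10) is closest to Proposal E at 12.
Check: Proposal E vs Proposal D — voters closer to Proposal E: 4 of 5.

Proposal E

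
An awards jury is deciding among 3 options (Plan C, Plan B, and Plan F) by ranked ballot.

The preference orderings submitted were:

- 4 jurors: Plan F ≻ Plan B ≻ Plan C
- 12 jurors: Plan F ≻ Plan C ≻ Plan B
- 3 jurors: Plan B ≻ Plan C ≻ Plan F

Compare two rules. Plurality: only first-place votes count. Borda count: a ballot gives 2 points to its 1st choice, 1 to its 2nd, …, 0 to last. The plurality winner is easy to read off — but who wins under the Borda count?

Plurality first-place counts: Plan C 0, Plan B 3, Plan F 16 → Plan F.
Borda totals: Plan C 15, Plan B 10, Plan F 32 → Plan F.

Plan F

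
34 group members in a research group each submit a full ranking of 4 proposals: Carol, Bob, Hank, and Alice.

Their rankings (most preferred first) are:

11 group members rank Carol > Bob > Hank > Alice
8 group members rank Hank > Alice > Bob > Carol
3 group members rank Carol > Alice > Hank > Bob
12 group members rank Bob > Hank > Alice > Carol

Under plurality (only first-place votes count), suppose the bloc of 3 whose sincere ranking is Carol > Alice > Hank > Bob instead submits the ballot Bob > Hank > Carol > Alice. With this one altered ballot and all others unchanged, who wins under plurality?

First-place totals with the altered ballot: Carol 11, Bob 15, Hank 8, Alice 0.
The switch changes the winner from Carol to Bob.

Bob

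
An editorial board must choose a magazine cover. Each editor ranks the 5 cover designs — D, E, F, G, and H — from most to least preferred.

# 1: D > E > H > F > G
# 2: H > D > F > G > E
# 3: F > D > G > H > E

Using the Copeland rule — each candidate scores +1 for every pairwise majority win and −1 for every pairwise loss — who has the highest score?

D

Pairwise results:
  D vs E: D wins 3–0.
  D vs F: D wins 2–1.
  D vs G: D wins 3–0.
  D vs H: D wins 2–1.
  E vs F: F wins 2–1.
  E vs G: G wins 2–1.
  E vs H: H wins 2–1.
  F vs G: F wins 3–0.
  F vs H: H wins 2–1.
  G vs H: H wins 2–1.
Copeland scores (wins − losses):
  D: 4 − 0 = 4
  E: 0 − 4 = -4
  F: 2 − 2 = 0
  G: 1 − 3 = -2
  H: 3 − 1 = 2
D has the best Copeland score.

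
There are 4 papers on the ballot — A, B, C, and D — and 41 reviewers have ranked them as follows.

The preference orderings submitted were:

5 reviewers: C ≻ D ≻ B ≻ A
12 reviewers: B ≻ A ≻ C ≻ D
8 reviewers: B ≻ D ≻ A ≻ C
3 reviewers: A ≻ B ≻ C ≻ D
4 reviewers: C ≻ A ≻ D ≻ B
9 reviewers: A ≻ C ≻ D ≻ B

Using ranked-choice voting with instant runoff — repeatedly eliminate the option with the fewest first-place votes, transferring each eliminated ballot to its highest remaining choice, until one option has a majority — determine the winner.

Round 1: B 20, A 12, C 9, D 0. D has the fewest and is eliminated.
Round 2: B 20, A 12, C 9. C has the fewest and is eliminated.
Round 3: B 25, A 16. B has a majority.

B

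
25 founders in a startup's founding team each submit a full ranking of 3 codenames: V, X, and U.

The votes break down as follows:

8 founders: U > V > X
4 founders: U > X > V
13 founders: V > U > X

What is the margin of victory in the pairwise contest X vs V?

17

Ballots ranking X above V: 4.
Ballots ranking V above X: 8+13 = 21.
V wins 21–4, a margin of 17.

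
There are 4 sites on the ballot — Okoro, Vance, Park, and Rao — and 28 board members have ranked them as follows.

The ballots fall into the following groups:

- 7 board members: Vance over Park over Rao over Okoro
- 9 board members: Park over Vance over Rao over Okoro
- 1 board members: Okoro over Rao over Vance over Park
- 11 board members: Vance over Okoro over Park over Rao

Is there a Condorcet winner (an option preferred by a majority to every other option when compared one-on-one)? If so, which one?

Vance

Head-to-head results (28 voters total):
Okoro vs Vance: Vance wins 27–1.
Okoro vs Park: Park wins 16–12.
Okoro vs Rao: Rao wins 16–12.
Vance vs Park: Vance wins 19–9.
Vance vs Rao: Vance wins 27–1.
Park vs Rao: Park wins 27–1.
Vance beats each rival — Okoro (27–1), Park (19–9), Rao (27–1) — so Vance is the Condorcet winner.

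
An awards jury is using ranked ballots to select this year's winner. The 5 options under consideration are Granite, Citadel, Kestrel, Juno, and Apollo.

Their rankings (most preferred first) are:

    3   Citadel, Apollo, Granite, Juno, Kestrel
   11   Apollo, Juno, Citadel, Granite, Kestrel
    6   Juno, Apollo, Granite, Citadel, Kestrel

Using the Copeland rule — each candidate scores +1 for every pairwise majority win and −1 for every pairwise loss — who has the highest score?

Pairwise results:
  Granite vs Citadel: Citadel wins 14–6.
  Granite vs Kestrel: Granite wins 20–0.
  Granite vs Juno: Juno wins 17–3.
  Granite vs Apollo: Apollo wins 20–0.
  Citadel vs Kestrel: Citadel wins 20–0.
  Citadel vs Juno: Juno wins 17–3.
  Citadel vs Apollo: Apollo wins 17–3.
  Kestrel vs Juno: Juno wins 20–0.
  Kestrel vs Apollo: Apollo wins 20–0.
  Juno vs Apollo: Apollo wins 14–6.
Copeland scores (wins − losses):
  Granite: 1 − 3 = -2
  Citadel: 2 − 2 = 0
  Kestrel: 0 − 4 = -4
  Juno: 3 − 1 = 2
  Apollo: 4 − 0 = 4
Apollo has the best Copeland score.

Apollo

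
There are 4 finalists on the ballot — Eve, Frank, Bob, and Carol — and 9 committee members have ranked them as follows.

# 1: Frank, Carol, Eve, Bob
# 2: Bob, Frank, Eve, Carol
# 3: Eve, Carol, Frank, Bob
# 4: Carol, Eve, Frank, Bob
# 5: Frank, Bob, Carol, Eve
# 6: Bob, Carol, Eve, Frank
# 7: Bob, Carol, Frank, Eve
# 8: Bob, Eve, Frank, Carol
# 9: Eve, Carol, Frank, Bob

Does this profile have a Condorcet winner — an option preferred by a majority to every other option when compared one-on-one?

No

Head-to-head results (9 voters total):
Eve vs Frank: Eve wins 5–4.
Eve vs Bob: Bob wins 5–4.
Eve vs Carol: Carol wins 5–4.
Frank vs Bob: Frank wins 5–4.
Frank vs Carol: Carol wins 5–4.
Bob vs Carol: Bob wins 5–4.
No candidate beats all others: Eve beats Frank beats Bob beats Eve, a majority cycle.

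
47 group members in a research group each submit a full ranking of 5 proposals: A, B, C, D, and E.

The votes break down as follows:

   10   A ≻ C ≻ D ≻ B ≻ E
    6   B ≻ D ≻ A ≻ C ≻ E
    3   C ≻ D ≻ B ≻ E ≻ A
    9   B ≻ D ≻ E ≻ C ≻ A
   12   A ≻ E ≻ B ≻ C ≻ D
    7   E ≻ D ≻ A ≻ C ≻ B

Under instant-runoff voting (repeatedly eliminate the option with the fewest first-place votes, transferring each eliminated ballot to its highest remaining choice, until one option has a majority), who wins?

Round 1: A 22, B 15, E 7, C 3, D 0. D has the fewest and is eliminated.
Round 2: A 22, B 15, E 7, C 3. C has the fewest and is eliminated.
Round 3: A 22, B 18, E 7. E has the fewest and is eliminated.
Round 4: A 29, B 18. A has a majority.

A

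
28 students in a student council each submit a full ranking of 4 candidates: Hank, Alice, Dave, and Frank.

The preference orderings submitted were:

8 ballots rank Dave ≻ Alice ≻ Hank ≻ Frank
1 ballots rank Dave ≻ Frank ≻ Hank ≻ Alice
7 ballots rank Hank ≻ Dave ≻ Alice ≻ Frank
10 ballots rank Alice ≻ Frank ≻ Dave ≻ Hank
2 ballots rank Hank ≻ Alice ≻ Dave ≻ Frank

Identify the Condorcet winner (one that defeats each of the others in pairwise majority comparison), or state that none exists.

Dave

Head-to-head results (28 voters total):
Hank vs Alice: Alice wins 18–10.
Hank vs Dave: Dave wins 19–9.
Hank vs Frank: Hank wins 17–11.
Alice vs Dave: Dave wins 16–12.
Alice vs Frank: Alice wins 27–1.
Dave vs Frank: Dave wins 18–10.
Dave beats each rival — Hank (19–9), Alice (16–12), Frank (18–10) — so Dave is the Condorcet winner.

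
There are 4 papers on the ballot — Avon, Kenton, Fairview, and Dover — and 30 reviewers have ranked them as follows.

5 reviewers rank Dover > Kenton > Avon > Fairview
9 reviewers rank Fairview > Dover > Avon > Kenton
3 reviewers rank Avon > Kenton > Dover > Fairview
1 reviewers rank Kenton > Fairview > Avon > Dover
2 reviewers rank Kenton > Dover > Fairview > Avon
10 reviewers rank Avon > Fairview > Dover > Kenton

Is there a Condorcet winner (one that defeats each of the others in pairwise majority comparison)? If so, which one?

Head-to-head results (30 voters total):
Avon vs Kenton: Avon wins 22–8.
Avon vs Fairview: Avon wins 18–12.
Avon vs Dover: Dover wins 16–14.
Kenton vs Fairview: Fairview wins 19–11.
Kenton vs Dover: Dover wins 24–6.
Fairview vs Dover: Fairview wins 20–10.
No candidate beats all others: Avon beats Fairview beats Dover beats Avon, a majority cycle.

None — there is no Condorcet winner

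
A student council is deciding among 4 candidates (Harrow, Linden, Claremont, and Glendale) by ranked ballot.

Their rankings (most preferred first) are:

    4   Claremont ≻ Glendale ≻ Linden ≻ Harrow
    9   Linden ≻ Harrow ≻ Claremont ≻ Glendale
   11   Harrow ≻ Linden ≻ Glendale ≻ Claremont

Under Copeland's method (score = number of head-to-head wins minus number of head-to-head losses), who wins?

Linden

Pairwise results:
  Harrow vs Linden: Linden wins 13–11.
  Harrow vs Claremont: Harrow wins 20–4.
  Harrow vs Glendale: Harrow wins 20–4.
  Linden vs Claremont: Linden wins 20–4.
  Linden vs Glendale: Linden wins 20–4.
  Claremont vs Glendale: Claremont wins 13–11.
Copeland scores (wins − losses):
  Harrow: 2 − 1 = 1
  Linden: 3 − 0 = 3
  Claremont: 1 − 2 = -1
  Glendale: 0 − 3 = -3
Linden has the best Copeland score.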